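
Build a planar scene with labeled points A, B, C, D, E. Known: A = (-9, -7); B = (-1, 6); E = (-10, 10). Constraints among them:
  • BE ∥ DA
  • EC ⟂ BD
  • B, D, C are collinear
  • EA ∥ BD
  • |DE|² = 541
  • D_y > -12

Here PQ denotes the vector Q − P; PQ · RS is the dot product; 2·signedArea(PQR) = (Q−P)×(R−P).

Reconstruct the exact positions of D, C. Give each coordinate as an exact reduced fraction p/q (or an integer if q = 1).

C = (-367/290, 3049/290)
D = (0, -11)

1. D_x = 0  [BE ∥ DA ∩ EA ∥ BD]
2. D_y = -11  [BE ∥ DA ∩ EA ∥ BD]
   → D = (0, -11)
3. C_x = -367/290  [B, D, C are collinear ∩ EC ⟂ BD]
4. C_y = 3049/290  [B, D, C are collinear ∩ EC ⟂ BD]
   → C = (-367/290, 3049/290)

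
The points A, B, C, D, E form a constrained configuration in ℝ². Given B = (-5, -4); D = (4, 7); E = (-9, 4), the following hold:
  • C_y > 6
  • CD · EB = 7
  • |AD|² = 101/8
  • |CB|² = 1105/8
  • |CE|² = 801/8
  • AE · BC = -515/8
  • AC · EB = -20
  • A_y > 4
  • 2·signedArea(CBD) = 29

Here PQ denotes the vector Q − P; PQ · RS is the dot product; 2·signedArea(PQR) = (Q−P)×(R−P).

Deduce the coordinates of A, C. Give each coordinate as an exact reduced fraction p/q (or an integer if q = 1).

1. C_x = 3/4  [CD · EB = 7 ∩ 2·signedArea(CBD) = 29]
2. C_y = 25/4  [CD · EB = 7 ∩ 2·signedArea(CBD) = 29]
   → C = (3/4, 25/4)
3. A_x = 7/4  [AE · BC = -515/8 ∩ AC · EB = -20]
4. A_y = 17/4  [AE · BC = -515/8 ∩ AC · EB = -20]
   → A = (7/4, 17/4)

A = (7/4, 17/4)
C = (3/4, 25/4)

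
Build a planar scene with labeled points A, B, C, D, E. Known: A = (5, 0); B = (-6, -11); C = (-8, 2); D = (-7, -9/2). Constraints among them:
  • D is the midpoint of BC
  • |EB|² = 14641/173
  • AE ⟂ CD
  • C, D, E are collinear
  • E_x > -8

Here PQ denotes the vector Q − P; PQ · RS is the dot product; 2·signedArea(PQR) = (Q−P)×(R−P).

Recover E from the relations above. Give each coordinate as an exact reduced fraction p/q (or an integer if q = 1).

1. E_x = -1280/173  [C, D, E are collinear ∩ AE ⟂ CD]
2. E_y = -330/173  [C, D, E are collinear ∩ AE ⟂ CD]
   → E = (-1280/173, -330/173)

E = (-1280/173, -330/173)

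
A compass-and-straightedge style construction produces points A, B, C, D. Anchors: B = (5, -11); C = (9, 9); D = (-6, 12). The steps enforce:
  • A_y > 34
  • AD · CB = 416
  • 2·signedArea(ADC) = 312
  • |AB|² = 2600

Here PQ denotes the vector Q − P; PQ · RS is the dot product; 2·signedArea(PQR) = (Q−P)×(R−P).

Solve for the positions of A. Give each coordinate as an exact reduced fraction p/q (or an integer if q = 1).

A = (-17, 35)

1. A_x = -17  [line 4·x + 20·y + -632 = 0 ∩ |AB|² = 2600]
2. A_y = 35  [line 4·x + 20·y + -632 = 0 ∩ |AB|² = 2600]
   → A = (-17, 35)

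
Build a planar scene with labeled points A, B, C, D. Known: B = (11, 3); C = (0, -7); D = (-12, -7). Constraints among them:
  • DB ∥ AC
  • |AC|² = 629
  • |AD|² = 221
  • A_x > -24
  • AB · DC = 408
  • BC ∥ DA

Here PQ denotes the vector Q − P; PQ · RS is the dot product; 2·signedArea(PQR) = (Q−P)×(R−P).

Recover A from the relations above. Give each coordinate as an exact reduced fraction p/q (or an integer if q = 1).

A = (-23, -17)

1. A_x = -23  [DB ∥ AC ∩ BC ∥ DA]
2. A_y = -17  [DB ∥ AC ∩ BC ∥ DA]
   → A = (-23, -17)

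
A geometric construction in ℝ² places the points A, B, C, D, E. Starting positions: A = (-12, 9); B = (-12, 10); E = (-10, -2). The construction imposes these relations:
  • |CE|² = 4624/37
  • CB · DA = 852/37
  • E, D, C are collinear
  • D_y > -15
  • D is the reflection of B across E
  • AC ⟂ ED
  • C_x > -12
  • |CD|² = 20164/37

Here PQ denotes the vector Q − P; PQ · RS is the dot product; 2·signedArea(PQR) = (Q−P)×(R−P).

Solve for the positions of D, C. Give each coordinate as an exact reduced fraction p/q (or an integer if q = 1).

C = (-438/37, 334/37)
D = (-8, -14)

1. D_x = -8  [D is the reflection of B across E]
2. D_y = -14  [D is the reflection of B across E]
   → D = (-8, -14)
3. C_x = -438/37  [E, D, C are collinear ∩ AC ⟂ ED]
4. C_y = 334/37  [E, D, C are collinear ∩ AC ⟂ ED]
   → C = (-438/37, 334/37)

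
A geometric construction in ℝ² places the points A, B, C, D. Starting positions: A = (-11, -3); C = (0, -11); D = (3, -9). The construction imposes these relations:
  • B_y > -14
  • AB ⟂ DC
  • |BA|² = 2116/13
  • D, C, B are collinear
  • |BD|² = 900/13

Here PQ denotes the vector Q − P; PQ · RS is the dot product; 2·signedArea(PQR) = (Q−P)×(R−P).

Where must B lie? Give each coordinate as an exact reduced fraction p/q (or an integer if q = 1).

B = (-51/13, -177/13)

1. B_x = -51/13  [D, C, B are collinear ∩ AB ⟂ DC]
2. B_y = -177/13  [D, C, B are collinear ∩ AB ⟂ DC]
   → B = (-51/13, -177/13)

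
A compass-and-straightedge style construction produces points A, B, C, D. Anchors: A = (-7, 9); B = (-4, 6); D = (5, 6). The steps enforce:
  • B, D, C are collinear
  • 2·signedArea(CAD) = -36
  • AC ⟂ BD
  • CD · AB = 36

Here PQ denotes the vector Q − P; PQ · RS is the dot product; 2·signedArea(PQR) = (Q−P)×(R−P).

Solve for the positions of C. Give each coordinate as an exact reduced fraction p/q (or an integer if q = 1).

1. C_x = -7  [B, D, C are collinear ∩ AC ⟂ BD]
2. C_y = 6  [B, D, C are collinear ∩ AC ⟂ BD]
   → C = (-7, 6)

C = (-7, 6)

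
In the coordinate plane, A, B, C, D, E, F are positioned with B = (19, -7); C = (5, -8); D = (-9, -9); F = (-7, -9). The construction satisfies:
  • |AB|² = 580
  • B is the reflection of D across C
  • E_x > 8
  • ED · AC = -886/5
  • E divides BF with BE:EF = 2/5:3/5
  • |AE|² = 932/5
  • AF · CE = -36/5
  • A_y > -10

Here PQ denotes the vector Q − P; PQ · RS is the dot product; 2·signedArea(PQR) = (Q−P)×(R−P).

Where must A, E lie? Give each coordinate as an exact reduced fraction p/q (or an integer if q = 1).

A = (-5, -9)
E = (43/5, -39/5)

1. E_x = 43/5  [E divides BF with BE:EF = 2/5:3/5]
2. E_y = -39/5  [E divides BF with BE:EF = 2/5:3/5]
   → E = (43/5, -39/5)
3. A_x = -5  [AF · CE = -36/5 ∩ ED · AC = -886/5]
4. A_y = -9  [AF · CE = -36/5 ∩ ED · AC = -886/5]
   → A = (-5, -9)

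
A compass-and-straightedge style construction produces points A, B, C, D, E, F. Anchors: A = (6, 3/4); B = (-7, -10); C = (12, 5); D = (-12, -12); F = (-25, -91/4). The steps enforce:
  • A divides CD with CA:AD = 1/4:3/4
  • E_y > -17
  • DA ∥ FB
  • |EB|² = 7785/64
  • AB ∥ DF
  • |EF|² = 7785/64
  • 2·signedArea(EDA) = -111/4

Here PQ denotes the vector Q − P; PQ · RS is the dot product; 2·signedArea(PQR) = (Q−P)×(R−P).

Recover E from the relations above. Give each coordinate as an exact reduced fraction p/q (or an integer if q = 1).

E = (-16, -131/8)

1. E_x = -16  [line -51/4·x + 18·y + 363/4 = 0 ∩ |EF|² = 7785/64]
2. E_y = -131/8  [line -51/4·x + 18·y + 363/4 = 0 ∩ |EF|² = 7785/64]
   → E = (-16, -131/8)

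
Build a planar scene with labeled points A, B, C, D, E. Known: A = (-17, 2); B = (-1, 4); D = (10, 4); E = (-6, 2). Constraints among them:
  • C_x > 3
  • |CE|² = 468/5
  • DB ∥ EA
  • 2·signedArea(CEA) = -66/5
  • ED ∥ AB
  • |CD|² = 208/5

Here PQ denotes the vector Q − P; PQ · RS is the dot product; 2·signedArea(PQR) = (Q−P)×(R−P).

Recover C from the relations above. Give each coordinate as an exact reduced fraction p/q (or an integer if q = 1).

C = (18/5, 16/5)

1. C_y = 16/5  [2·signedArea(CEA) = -66/5]
2. C_x = 18/5  [|CE|² = 468/5]
   → C = (18/5, 16/5)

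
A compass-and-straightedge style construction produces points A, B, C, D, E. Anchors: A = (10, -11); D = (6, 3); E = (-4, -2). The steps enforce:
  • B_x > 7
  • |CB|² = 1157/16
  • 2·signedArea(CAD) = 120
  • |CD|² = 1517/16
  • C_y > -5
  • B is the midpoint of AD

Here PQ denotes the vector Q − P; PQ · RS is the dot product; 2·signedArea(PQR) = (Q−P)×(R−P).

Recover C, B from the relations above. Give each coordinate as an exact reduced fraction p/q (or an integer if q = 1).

1. B_x = 8  [B is the midpoint of AD]
2. B_y = -4  [B is the midpoint of AD]
   → B = (8, -4)
3. C_x = -1/2  [line -14·x + -4·y + -24 = 0 ∩ |CB|² = 1157/16]
4. C_y = -17/4  [line -14·x + -4·y + -24 = 0 ∩ |CB|² = 1157/16]
   → C = (-1/2, -17/4)

B = (8, -4)
C = (-1/2, -17/4)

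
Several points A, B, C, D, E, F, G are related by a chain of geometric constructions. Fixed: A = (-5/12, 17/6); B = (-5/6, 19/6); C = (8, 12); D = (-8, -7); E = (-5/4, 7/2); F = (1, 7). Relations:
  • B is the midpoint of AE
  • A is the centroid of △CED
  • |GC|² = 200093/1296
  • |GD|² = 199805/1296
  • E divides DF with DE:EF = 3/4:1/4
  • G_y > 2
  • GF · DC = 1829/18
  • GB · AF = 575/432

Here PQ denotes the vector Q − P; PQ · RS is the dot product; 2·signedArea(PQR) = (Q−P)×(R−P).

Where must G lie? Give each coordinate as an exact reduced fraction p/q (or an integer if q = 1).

G = (-5/36, 47/18)

1. G_x = -5/36  [GF · DC = 1829/18 ∩ GB · AF = 575/432]
2. G_y = 47/18  [GF · DC = 1829/18 ∩ GB · AF = 575/432]
   → G = (-5/36, 47/18)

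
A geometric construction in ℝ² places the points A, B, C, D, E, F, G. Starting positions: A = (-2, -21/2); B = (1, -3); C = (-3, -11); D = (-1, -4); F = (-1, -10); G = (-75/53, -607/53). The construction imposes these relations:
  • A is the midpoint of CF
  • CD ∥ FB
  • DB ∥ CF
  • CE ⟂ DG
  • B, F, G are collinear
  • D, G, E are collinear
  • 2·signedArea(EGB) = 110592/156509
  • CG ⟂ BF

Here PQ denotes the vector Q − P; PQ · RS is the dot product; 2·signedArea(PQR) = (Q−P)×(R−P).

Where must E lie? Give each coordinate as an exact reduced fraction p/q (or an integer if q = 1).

1. E_x = -4119/2953  [D, G, E are collinear ∩ CE ⟂ DG]
2. E_y = -32747/2953  [D, G, E are collinear ∩ CE ⟂ DG]
   → E = (-4119/2953, -32747/2953)

E = (-4119/2953, -32747/2953)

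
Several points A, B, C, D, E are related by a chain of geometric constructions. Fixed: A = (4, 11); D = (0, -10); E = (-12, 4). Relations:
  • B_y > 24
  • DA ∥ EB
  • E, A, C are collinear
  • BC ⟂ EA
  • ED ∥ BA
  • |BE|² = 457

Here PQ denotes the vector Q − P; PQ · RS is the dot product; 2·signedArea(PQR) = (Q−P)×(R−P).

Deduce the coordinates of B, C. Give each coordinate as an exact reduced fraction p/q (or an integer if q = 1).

1. B_x = -8  [ED ∥ BA ∩ DA ∥ EB]
2. B_y = 25  [ED ∥ BA ∩ DA ∥ EB]
   → B = (-8, 25)
3. C_x = -284/305  [E, A, C are collinear ∩ BC ⟂ EA]
4. C_y = 2697/305  [E, A, C are collinear ∩ BC ⟂ EA]
   → C = (-284/305, 2697/305)

B = (-8, 25)
C = (-284/305, 2697/305)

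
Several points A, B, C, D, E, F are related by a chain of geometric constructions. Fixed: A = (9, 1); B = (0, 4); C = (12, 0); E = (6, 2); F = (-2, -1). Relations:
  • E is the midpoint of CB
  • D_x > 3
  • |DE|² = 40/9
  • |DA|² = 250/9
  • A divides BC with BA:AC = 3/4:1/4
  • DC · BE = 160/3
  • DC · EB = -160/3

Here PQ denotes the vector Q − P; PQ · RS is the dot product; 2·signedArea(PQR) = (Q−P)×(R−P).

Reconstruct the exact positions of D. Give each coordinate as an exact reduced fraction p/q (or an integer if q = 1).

1. D_x = 4  [line 6·x + -2·y + -56/3 = 0 ∩ |DA|² = 250/9]
2. D_y = 8/3  [line 6·x + -2·y + -56/3 = 0 ∩ |DA|² = 250/9]
   → D = (4, 8/3)

D = (4, 8/3)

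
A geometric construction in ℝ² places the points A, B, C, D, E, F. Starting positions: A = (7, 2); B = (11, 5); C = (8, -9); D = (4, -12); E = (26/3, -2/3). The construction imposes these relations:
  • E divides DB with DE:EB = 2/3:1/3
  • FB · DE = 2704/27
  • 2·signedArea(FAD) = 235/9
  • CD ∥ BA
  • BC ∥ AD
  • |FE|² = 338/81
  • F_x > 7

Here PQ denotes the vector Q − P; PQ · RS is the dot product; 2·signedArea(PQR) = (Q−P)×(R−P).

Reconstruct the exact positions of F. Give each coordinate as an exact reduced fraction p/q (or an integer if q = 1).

1. F_x = 71/9  [2·signedArea(FAD) = 235/9 ∩ FB · DE = 2704/27]
2. F_y = -23/9  [2·signedArea(FAD) = 235/9 ∩ FB · DE = 2704/27]
   → F = (71/9, -23/9)

F = (71/9, -23/9)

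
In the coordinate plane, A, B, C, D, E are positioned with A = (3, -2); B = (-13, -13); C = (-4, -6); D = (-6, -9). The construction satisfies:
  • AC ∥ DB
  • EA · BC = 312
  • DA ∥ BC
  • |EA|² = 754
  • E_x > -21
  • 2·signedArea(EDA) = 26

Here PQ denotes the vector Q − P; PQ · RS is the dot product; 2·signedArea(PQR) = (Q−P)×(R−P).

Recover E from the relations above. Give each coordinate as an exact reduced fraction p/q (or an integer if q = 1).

1. E_x = -20  [2·signedArea(EDA) = 26 ∩ EA · BC = 312]
2. E_y = -17  [2·signedArea(EDA) = 26 ∩ EA · BC = 312]
   → E = (-20, -17)

E = (-20, -17)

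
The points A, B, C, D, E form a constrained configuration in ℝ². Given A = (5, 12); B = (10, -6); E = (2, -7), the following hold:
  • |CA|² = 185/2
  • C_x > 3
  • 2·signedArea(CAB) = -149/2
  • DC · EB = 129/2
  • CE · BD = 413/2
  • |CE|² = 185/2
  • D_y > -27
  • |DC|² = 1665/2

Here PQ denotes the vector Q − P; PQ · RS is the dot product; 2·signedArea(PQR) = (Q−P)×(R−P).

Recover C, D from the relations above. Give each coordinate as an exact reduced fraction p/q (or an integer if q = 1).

1. C_x = 7/2  [line 18·x + 5·y + -151/2 = 0 ∩ |CA|² = 185/2]
2. C_y = 5/2  [line 18·x + 5·y + -151/2 = 0 ∩ |CA|² = 185/2]
   → C = (7/2, 5/2)
3. D_x = -1  [CE · BD = 413/2 ∩ DC · EB = 129/2]
4. D_y = -26  [CE · BD = 413/2 ∩ DC · EB = 129/2]
   → D = (-1, -26)

C = (7/2, 5/2)
D = (-1, -26)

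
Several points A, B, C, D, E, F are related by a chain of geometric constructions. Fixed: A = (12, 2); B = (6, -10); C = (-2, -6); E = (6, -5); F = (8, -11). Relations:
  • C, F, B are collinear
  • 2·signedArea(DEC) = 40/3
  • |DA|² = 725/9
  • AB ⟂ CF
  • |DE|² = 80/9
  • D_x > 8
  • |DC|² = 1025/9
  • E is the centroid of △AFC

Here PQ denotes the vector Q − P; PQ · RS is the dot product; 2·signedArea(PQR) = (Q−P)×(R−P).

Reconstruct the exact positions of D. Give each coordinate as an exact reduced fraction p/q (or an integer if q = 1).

D = (26/3, -19/3)

1. D_x = 26/3  [line 1·x + -8·y + -178/3 = 0 ∩ |DC|² = 1025/9]
2. D_y = -19/3  [line 1·x + -8·y + -178/3 = 0 ∩ |DC|² = 1025/9]
   → D = (26/3, -19/3)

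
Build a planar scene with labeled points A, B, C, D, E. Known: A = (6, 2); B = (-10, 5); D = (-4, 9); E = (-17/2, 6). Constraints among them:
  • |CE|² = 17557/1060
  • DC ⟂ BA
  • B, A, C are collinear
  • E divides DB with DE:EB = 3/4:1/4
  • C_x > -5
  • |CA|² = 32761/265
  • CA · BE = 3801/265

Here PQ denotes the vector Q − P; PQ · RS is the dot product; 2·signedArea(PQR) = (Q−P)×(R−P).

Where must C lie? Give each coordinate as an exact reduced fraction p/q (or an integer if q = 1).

1. C_x = -1306/265  [B, A, C are collinear ∩ DC ⟂ BA]
2. C_y = 1073/265  [B, A, C are collinear ∩ DC ⟂ BA]
   → C = (-1306/265, 1073/265)

C = (-1306/265, 1073/265)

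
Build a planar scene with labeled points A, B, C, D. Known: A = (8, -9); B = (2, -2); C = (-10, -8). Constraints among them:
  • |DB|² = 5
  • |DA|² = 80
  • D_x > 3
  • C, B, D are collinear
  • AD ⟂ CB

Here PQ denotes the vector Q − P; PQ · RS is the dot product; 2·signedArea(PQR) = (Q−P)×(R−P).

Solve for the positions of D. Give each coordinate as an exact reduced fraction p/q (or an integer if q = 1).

1. D_x = 4  [C, B, D are collinear ∩ AD ⟂ CB]
2. D_y = -1  [C, B, D are collinear ∩ AD ⟂ CB]
   → D = (4, -1)

D = (4, -1)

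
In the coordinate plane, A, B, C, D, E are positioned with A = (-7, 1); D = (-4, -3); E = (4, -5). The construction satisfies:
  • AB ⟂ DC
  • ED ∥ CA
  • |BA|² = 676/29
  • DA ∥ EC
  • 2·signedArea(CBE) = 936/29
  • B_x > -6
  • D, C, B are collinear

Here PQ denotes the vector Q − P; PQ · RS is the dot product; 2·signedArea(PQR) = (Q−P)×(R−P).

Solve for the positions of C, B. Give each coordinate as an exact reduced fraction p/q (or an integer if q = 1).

1. C_x = 1  [ED ∥ CA ∩ DA ∥ EC]
2. C_y = -1  [ED ∥ CA ∩ DA ∥ EC]
   → C = (1, -1)
3. B_x = -151/29  [D, C, B are collinear ∩ AB ⟂ DC]
4. B_y = -101/29  [D, C, B are collinear ∩ AB ⟂ DC]
   → B = (-151/29, -101/29)

B = (-151/29, -101/29)
C = (1, -1)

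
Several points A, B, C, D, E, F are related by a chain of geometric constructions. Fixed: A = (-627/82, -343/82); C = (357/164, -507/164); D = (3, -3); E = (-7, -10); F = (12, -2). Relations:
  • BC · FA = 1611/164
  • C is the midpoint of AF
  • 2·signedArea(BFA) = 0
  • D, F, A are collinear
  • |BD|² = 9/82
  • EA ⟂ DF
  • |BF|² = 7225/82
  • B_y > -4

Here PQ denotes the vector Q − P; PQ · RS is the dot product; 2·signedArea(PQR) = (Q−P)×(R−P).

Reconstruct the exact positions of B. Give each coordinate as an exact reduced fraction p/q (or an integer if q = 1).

B = (219/82, -249/82)

1. B_x = 219/82  [2·signedArea(BFA) = 0 ∩ BC · FA = 1611/164]
2. B_y = -249/82  [2·signedArea(BFA) = 0 ∩ BC · FA = 1611/164]
   → B = (219/82, -249/82)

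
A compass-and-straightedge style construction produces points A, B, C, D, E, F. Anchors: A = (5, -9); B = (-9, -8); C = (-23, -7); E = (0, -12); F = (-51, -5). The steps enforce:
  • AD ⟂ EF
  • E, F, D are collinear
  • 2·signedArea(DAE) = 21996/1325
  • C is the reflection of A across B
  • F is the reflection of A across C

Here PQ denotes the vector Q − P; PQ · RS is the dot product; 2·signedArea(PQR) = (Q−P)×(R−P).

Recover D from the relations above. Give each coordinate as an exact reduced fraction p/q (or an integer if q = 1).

1. D_x = 5967/1325  [E, F, D are collinear ∩ AD ⟂ EF]
2. D_y = -16719/1325  [E, F, D are collinear ∩ AD ⟂ EF]
   → D = (5967/1325, -16719/1325)

D = (5967/1325, -16719/1325)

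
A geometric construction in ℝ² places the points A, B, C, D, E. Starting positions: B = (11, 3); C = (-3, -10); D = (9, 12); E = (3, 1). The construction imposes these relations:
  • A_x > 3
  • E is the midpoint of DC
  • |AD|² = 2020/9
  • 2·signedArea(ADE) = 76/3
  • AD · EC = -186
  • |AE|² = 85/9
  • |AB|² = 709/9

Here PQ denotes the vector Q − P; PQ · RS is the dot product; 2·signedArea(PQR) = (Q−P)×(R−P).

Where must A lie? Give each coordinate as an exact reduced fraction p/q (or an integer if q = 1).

A = (11/3, -2)

1. A_x = 11/3  [AD · EC = -186 ∩ 2·signedArea(ADE) = 76/3]
2. A_y = -2  [AD · EC = -186 ∩ 2·signedArea(ADE) = 76/3]
   → A = (11/3, -2)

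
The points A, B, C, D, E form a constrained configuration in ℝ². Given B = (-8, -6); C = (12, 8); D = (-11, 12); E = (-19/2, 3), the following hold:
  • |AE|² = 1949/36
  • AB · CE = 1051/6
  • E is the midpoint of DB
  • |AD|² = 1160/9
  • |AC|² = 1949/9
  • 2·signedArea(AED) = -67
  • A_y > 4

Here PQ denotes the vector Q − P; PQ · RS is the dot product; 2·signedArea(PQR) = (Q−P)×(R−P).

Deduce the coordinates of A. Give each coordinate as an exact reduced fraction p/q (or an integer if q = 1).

1. A_x = -7/3  [2·signedArea(AED) = -67 ∩ AB · CE = 1051/6]
2. A_y = 14/3  [2·signedArea(AED) = -67 ∩ AB · CE = 1051/6]
   → A = (-7/3, 14/3)

A = (-7/3, 14/3)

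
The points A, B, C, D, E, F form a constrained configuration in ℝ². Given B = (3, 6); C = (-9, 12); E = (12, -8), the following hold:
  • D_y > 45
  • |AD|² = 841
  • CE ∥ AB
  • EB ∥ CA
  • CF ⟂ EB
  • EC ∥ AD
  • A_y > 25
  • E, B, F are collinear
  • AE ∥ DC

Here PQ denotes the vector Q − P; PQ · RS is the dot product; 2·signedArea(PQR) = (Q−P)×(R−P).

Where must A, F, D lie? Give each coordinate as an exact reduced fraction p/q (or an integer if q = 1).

A = (-18, 26)
D = (-39, 46)
F = (-897/277, 4350/277)

1. A_x = -18  [CE ∥ AB ∩ EB ∥ CA]
2. A_y = 26  [CE ∥ AB ∩ EB ∥ CA]
   → A = (-18, 26)
3. F_x = -897/277  [E, B, F are collinear ∩ CF ⟂ EB]
4. F_y = 4350/277  [E, B, F are collinear ∩ CF ⟂ EB]
   → F = (-897/277, 4350/277)
5. D_x = -39  [AE ∥ DC ∩ EC ∥ AD]
6. D_y = 46  [AE ∥ DC ∩ EC ∥ AD]
   → D = (-39, 46)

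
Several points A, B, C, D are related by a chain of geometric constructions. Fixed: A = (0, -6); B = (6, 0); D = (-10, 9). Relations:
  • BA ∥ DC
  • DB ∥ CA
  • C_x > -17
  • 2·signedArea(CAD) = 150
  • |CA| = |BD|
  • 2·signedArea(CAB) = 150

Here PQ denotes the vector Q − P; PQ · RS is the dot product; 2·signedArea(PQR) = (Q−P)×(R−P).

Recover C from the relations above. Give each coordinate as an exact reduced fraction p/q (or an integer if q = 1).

1. C_x = -16  [DB ∥ CA ∩ BA ∥ DC]
2. C_y = 3  [DB ∥ CA ∩ BA ∥ DC]
   → C = (-16, 3)

C = (-16, 3)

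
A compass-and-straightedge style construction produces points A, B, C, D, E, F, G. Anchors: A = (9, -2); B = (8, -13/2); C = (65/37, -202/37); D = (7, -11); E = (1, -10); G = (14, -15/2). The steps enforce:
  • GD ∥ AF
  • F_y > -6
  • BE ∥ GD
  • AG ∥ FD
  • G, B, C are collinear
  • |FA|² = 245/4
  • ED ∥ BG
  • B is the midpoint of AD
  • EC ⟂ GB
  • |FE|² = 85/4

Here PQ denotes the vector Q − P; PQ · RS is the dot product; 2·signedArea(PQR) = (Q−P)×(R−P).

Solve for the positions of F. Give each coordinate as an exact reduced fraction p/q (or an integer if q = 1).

1. F_x = 2  [AG ∥ FD ∩ GD ∥ AF]
2. F_y = -11/2  [AG ∥ FD ∩ GD ∥ AF]
   → F = (2, -11/2)

F = (2, -11/2)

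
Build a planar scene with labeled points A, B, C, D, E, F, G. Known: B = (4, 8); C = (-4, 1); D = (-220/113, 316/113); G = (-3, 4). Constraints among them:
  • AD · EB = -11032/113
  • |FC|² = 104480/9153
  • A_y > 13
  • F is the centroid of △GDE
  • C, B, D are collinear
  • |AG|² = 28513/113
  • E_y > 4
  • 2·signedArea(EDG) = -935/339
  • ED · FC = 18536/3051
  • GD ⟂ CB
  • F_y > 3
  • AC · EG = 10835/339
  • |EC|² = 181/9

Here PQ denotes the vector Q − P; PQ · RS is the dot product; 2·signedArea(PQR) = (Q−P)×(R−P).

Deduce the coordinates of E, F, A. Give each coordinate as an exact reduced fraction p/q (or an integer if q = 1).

A = (1124/113, 1492/113)
E = (-1, 13/3)
F = (-224/113, 3773/1017)

1. E_x = -1  [line -136/113·x + -119/113·y + 1139/339 = 0 ∩ |EC|² = 181/9]
2. E_y = 13/3  [line -136/113·x + -119/113·y + 1139/339 = 0 ∩ |EC|² = 181/9]
   → E = (-1, 13/3)
3. F_x = -224/113  [F is the centroid of △GDE]
4. F_y = 3773/1017  [F is the centroid of △GDE]
   → F = (-224/113, 3773/1017)
5. A_x = 1124/113  [AC · EG = 10835/339 ∩ AD · EB = -11032/113]
6. A_y = 1492/113  [AC · EG = 10835/339 ∩ AD · EB = -11032/113]
   → A = (1124/113, 1492/113)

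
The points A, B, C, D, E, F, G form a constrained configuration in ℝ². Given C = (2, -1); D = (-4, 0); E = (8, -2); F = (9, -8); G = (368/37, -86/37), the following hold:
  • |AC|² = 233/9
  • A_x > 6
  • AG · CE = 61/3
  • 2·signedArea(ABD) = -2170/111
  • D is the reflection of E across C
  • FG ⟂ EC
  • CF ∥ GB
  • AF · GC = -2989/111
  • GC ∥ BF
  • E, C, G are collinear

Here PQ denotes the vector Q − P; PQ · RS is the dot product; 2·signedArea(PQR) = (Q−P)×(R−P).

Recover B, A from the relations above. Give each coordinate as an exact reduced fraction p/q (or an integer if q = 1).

1. B_x = 627/37  [GC ∥ BF ∩ CF ∥ GB]
2. B_y = -345/37  [GC ∥ BF ∩ CF ∥ GB]
   → B = (627/37, -345/37)
3. A_x = 19/3  [AG · CE = 61/3 ∩ 2·signedArea(ABD) = -2170/111]
4. A_y = -11/3  [AG · CE = 61/3 ∩ 2·signedArea(ABD) = -2170/111]
   → A = (19/3, -11/3)

A = (19/3, -11/3)
B = (627/37, -345/37)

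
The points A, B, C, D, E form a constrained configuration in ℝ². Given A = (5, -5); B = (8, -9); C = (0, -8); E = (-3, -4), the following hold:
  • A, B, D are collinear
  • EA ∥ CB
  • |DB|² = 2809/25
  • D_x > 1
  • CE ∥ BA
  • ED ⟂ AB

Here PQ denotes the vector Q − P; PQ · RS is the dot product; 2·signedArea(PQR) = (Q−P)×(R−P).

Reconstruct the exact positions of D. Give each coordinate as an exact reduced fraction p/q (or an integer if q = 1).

D = (41/25, -13/25)

1. D_x = 41/25  [A, B, D are collinear ∩ ED ⟂ AB]
2. D_y = -13/25  [A, B, D are collinear ∩ ED ⟂ AB]
   → D = (41/25, -13/25)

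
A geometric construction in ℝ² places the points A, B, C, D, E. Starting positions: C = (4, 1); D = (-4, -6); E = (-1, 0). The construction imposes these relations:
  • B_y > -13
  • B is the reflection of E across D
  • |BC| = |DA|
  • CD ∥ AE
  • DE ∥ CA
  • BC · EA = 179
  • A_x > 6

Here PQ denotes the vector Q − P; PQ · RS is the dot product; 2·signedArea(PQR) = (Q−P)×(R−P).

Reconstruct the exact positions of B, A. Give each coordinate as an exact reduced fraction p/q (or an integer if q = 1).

A = (7, 7)
B = (-7, -12)

1. B_x = -7  [B is the reflection of E across D]
2. B_y = -12  [B is the reflection of E across D]
   → B = (-7, -12)
3. A_x = 7  [CD ∥ AE ∩ DE ∥ CA]
4. A_y = 7  [CD ∥ AE ∩ DE ∥ CA]
   → A = (7, 7)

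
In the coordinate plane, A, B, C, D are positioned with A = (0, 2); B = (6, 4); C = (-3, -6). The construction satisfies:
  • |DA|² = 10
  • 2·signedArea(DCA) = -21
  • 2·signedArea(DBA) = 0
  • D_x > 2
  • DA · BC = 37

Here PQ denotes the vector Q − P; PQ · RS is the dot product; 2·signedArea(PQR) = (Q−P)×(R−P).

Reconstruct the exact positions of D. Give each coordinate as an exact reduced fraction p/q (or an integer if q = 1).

D = (3, 3)

1. D_x = 3  [2·signedArea(DBA) = 0 ∩ DA · BC = 37]
2. D_y = 3  [2·signedArea(DBA) = 0 ∩ DA · BC = 37]
   → D = (3, 3)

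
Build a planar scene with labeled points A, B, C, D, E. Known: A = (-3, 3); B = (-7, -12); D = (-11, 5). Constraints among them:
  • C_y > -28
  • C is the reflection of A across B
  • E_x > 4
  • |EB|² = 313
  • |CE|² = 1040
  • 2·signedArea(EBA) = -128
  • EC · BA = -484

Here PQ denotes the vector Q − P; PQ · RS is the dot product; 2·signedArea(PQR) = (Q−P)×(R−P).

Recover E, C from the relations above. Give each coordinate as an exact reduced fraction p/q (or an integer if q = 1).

1. E_x = 5  [line -15·x + 4·y + 71 = 0 ∩ |EB|² = 313]
2. E_y = 1  [line -15·x + 4·y + 71 = 0 ∩ |EB|² = 313]
   → E = (5, 1)
3. C_x = -11  [EC · BA = -484 ∩ C is the reflection of A across B]
4. C_y = -27  [EC · BA = -484 ∩ C is the reflection of A across B]
   → C = (-11, -27)

C = (-11, -27)
E = (5, 1)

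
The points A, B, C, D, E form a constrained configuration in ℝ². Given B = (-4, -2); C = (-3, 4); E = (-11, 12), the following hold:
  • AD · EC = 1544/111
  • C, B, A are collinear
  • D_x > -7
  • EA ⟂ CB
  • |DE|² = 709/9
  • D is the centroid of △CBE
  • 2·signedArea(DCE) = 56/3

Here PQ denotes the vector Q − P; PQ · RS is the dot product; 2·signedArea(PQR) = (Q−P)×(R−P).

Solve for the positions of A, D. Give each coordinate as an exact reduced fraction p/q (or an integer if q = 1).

1. A_x = -71/37  [C, B, A are collinear ∩ EA ⟂ CB]
2. A_y = 388/37  [C, B, A are collinear ∩ EA ⟂ CB]
   → A = (-71/37, 388/37)
3. D_x = -6  [D is the centroid of △CBE]
4. D_y = 14/3  [D is the centroid of △CBE]
   → D = (-6, 14/3)

A = (-71/37, 388/37)
D = (-6, 14/3)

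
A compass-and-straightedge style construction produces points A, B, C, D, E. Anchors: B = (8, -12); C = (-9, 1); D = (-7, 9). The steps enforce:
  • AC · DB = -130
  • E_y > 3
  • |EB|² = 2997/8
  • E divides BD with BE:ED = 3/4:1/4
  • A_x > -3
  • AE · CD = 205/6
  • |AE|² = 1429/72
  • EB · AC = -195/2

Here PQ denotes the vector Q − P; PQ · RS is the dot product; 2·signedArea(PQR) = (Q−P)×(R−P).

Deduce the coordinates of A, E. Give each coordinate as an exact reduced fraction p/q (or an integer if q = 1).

A = (-8/3, -2/3)
E = (-13/4, 15/4)

1. E_x = -13/4  [E divides BD with BE:ED = 3/4:1/4]
2. E_y = 15/4  [E divides BD with BE:ED = 3/4:1/4]
   → E = (-13/4, 15/4)
3. A_x = -8/3  [AC · DB = -130 ∩ AE · CD = 205/6]
4. A_y = -2/3  [AC · DB = -130 ∩ AE · CD = 205/6]
   → A = (-8/3, -2/3)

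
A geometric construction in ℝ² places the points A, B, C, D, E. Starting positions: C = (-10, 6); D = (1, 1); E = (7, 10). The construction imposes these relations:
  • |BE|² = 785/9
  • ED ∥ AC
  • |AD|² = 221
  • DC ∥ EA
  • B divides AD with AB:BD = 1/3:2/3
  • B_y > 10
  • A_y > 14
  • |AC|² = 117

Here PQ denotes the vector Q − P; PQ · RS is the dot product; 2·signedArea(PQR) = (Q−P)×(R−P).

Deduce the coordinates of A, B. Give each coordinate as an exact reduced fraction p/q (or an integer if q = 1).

1. A_x = -4  [ED ∥ AC ∩ DC ∥ EA]
2. A_y = 15  [ED ∥ AC ∩ DC ∥ EA]
   → A = (-4, 15)
3. B_x = -7/3  [B divides AD with AB:BD = 1/3:2/3]
4. B_y = 31/3  [B divides AD with AB:BD = 1/3:2/3]
   → B = (-7/3, 31/3)

A = (-4, 15)
B = (-7/3, 31/3)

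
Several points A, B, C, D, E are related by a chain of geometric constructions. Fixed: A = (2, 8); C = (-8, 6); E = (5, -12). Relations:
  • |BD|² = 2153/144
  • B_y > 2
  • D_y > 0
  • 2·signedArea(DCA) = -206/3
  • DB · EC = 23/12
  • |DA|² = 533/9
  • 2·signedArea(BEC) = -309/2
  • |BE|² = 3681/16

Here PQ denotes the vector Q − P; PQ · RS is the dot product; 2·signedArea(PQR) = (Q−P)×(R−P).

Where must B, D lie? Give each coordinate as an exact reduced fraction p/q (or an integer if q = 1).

B = (11/4, 3)
D = (-1/3, 2/3)

1. B_x = 11/4  [line -18·x + -13·y + 177/2 = 0 ∩ |BE|² = 3681/16]
2. B_y = 3  [line -18·x + -13·y + 177/2 = 0 ∩ |BE|² = 3681/16]
   → B = (11/4, 3)
3. D_x = -1/3  [2·signedArea(DCA) = -206/3 ∩ DB · EC = 23/12]
4. D_y = 2/3  [2·signedArea(DCA) = -206/3 ∩ DB · EC = 23/12]
   → D = (-1/3, 2/3)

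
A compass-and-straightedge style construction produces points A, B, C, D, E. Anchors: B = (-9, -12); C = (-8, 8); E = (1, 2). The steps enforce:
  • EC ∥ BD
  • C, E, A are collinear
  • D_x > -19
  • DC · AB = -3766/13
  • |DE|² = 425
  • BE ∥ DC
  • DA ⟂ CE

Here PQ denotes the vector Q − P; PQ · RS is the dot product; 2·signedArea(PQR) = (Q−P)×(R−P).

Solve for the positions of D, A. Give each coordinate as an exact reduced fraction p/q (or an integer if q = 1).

A = (-110/13, 108/13)
D = (-18, -6)

1. D_x = -18  [BE ∥ DC ∩ EC ∥ BD]
2. D_y = -6  [BE ∥ DC ∩ EC ∥ BD]
   → D = (-18, -6)
3. A_x = -110/13  [C, E, A are collinear ∩ DA ⟂ CE]
4. A_y = 108/13  [C, E, A are collinear ∩ DA ⟂ CE]
   → A = (-110/13, 108/13)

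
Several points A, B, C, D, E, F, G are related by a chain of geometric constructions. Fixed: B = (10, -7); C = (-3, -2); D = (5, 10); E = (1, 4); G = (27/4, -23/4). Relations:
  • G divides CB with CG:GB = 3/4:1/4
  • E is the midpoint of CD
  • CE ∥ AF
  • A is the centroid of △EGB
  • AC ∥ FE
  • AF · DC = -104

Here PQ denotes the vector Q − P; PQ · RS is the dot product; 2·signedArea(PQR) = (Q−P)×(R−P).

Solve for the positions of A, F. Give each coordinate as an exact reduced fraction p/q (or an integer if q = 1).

A = (71/12, -35/12)
F = (119/12, 37/12)

1. A_x = 71/12  [A is the centroid of △EGB]
2. A_y = -35/12  [A is the centroid of △EGB]
   → A = (71/12, -35/12)
3. F_x = 119/12  [AC ∥ FE ∩ CE ∥ AF]
4. F_y = 37/12  [AC ∥ FE ∩ CE ∥ AF]
   → F = (119/12, 37/12)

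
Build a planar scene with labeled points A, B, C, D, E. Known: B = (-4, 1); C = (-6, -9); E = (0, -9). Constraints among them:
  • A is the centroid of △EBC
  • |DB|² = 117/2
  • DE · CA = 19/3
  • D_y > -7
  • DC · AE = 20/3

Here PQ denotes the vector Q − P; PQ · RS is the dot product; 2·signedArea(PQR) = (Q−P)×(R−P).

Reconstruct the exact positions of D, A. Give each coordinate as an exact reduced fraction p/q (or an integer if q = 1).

1. A_x = -10/3  [A is the centroid of △EBC]
2. A_y = -17/3  [A is the centroid of △EBC]
   → A = (-10/3, -17/3)
3. D_x = -11/2  [DC · AE = 20/3 ∩ DE · CA = 19/3]
4. D_y = -13/2  [DC · AE = 20/3 ∩ DE · CA = 19/3]
   → D = (-11/2, -13/2)

A = (-10/3, -17/3)
D = (-11/2, -13/2)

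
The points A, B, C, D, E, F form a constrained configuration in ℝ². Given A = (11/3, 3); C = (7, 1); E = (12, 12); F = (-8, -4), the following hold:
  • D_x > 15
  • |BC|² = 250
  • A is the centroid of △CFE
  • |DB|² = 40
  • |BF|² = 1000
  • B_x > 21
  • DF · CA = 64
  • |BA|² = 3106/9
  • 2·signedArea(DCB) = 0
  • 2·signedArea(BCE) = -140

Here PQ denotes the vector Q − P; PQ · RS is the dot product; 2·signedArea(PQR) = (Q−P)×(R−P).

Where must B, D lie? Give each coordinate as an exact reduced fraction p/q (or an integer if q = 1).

B = (22, 6)
D = (16, 4)

1. B_x = 22  [line -11·x + 5·y + 212 = 0 ∩ |BA|² = 3106/9]
2. B_y = 6  [line -11·x + 5·y + 212 = 0 ∩ |BA|² = 3106/9]
   → B = (22, 6)
3. D_x = 16  [2·signedArea(DCB) = 0 ∩ DF · CA = 64]
4. D_y = 4  [2·signedArea(DCB) = 0 ∩ DF · CA = 64]
   → D = (16, 4)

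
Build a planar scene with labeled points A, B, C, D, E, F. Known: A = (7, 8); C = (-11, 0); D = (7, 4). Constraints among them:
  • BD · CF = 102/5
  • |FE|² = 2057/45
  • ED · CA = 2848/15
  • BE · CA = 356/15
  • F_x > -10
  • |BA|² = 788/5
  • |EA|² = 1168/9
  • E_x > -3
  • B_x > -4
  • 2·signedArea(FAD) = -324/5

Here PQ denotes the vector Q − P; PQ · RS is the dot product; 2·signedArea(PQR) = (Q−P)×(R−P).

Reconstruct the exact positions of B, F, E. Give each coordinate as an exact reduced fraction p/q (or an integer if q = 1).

B = (-19/5, 8/5)
E = (-13/5, 28/15)
F = (-46/5, 2/5)

1. F_x = -46/5  [2·signedArea(FAD) = -324/5]
2. E_x = -13/5  [line -18·x + -8·y + -478/15 = 0 ∩ |EA|² = 1168/9]
3. E_y = 28/15  [line -18·x + -8·y + -478/15 = 0 ∩ |EA|² = 1168/9]
   → E = (-13/5, 28/15)
4. B_x = -19/5  [line -18·x + -8·y + -278/5 = 0 ∩ |BA|² = 788/5]
5. B_y = 8/5  [line -18·x + -8·y + -278/5 = 0 ∩ |BA|² = 788/5]
   → B = (-19/5, 8/5)
6. F_x = -46/5  [2·signedArea(FAD) = -324/5 ∩ BD · CF = 102/5]
7. F_y = 2/5  [2·signedArea(FAD) = -324/5 ∩ BD · CF = 102/5]
   → F = (-46/5, 2/5)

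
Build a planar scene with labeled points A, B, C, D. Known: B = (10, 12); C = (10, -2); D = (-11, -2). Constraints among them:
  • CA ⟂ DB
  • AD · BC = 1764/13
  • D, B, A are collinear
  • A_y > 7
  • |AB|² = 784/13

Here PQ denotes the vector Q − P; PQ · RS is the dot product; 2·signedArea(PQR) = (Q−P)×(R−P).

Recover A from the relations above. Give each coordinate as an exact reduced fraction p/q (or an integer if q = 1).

1. A_x = 46/13  [D, B, A are collinear ∩ CA ⟂ DB]
2. A_y = 100/13  [D, B, A are collinear ∩ CA ⟂ DB]
   → A = (46/13, 100/13)

A = (46/13, 100/13)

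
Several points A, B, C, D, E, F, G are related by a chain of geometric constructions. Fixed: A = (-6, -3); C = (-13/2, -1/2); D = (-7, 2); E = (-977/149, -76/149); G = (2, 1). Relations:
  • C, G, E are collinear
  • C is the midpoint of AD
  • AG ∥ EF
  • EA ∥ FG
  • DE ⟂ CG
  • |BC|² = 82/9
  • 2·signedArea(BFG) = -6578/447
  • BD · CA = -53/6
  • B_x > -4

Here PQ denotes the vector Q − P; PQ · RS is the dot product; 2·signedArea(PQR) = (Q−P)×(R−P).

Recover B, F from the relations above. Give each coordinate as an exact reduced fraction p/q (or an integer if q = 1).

1. B_x = -7/2  [line -1/2·x + 5/2·y + 1/3 = 0 ∩ |BC|² = 82/9]
2. B_y = -5/6  [line -1/2·x + 5/2·y + 1/3 = 0 ∩ |BC|² = 82/9]
   → B = (-7/2, -5/6)
3. F_x = 215/149  [2·signedArea(BFG) = -6578/447 ∩ EA ∥ FG]
4. F_y = 520/149  [2·signedArea(BFG) = -6578/447 ∩ EA ∥ FG]
   → F = (215/149, 520/149)

B = (-7/2, -5/6)
F = (215/149, 520/149)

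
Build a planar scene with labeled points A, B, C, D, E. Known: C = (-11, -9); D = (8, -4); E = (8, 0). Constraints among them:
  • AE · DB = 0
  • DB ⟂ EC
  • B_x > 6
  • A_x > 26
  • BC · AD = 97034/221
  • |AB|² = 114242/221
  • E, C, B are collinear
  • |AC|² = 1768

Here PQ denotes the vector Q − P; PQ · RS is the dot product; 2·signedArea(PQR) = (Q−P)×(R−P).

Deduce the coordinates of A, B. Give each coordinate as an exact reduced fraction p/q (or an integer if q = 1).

1. B_x = 1426/221  [E, C, B are collinear ∩ DB ⟂ EC]
2. B_y = -162/221  [E, C, B are collinear ∩ DB ⟂ EC]
   → B = (1426/221, -162/221)
3. A_x = 27  [AE · DB = 0 ∩ BC · AD = 97034/221]
4. A_y = 9  [AE · DB = 0 ∩ BC · AD = 97034/221]
   → A = (27, 9)

A = (27, 9)
B = (1426/221, -162/221)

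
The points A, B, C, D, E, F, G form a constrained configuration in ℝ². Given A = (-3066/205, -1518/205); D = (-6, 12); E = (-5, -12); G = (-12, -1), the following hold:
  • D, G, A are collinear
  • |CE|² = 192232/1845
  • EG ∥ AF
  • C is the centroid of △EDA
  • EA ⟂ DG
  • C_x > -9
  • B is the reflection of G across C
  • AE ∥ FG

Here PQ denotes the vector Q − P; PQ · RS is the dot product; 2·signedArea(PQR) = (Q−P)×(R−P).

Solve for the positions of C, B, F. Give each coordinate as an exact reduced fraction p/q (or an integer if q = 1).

1. C_x = -5321/615  [C is the centroid of △EDA]
2. C_y = -506/205  [C is the centroid of △EDA]
   → C = (-5321/615, -506/205)
3. B_x = -3262/615  [B is the reflection of G across C]
4. B_y = -807/205  [B is the reflection of G across C]
   → B = (-3262/615, -807/205)
5. F_x = -4501/205  [AE ∥ FG ∩ EG ∥ AF]
6. F_y = 737/205  [AE ∥ FG ∩ EG ∥ AF]
   → F = (-4501/205, 737/205)

B = (-3262/615, -807/205)
C = (-5321/615, -506/205)
F = (-4501/205, 737/205)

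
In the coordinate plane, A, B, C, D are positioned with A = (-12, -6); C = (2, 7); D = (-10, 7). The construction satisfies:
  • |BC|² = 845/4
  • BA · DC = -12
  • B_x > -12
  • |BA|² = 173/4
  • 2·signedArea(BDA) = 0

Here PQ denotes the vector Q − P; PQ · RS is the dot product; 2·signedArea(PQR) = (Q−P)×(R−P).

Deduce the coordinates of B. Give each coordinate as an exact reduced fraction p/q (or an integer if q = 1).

1. B_x = -11  [2·signedArea(BDA) = 0 ∩ BA · DC = -12]
2. B_y = 1/2  [2·signedArea(BDA) = 0 ∩ BA · DC = -12]
   → B = (-11, 1/2)

B = (-11, 1/2)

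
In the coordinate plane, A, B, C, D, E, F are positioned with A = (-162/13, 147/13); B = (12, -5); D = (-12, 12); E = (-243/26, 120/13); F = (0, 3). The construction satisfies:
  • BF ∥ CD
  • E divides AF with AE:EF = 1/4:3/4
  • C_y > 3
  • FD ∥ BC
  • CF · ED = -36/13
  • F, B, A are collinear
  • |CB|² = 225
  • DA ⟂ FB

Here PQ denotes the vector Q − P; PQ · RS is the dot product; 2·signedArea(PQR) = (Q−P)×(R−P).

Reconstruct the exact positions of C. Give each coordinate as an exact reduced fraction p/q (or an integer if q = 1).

1. C_x = 0  [BF ∥ CD ∩ FD ∥ BC]
2. C_y = 4  [BF ∥ CD ∩ FD ∥ BC]
   → C = (0, 4)

C = (0, 4)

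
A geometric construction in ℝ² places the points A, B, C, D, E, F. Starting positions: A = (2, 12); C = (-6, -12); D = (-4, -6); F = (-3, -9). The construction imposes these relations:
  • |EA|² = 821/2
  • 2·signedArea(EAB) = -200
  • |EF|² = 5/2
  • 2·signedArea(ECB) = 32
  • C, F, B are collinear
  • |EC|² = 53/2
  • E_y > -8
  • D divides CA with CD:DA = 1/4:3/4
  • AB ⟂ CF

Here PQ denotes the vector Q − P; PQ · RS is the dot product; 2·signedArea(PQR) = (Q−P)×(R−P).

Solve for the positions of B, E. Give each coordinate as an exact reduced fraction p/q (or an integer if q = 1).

1. B_x = 10  [C, F, B are collinear ∩ AB ⟂ CF]
2. B_y = 4  [C, F, B are collinear ∩ AB ⟂ CF]
   → B = (10, 4)
3. E_x = -7/2  [2·signedArea(ECB) = 32 ∩ 2·signedArea(EAB) = -200]
4. E_y = -15/2  [2·signedArea(ECB) = 32 ∩ 2·signedArea(EAB) = -200]
   → E = (-7/2, -15/2)

B = (10, 4)
E = (-7/2, -15/2)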